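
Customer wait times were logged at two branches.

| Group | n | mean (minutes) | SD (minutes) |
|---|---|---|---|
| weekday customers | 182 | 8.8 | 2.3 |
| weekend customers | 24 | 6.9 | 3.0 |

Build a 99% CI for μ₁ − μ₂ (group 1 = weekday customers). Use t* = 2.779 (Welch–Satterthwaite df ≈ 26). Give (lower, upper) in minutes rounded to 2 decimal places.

(0.13, 3.67)

Standard errors of each mean: 2.3/√182 = 0.1705 and 3.0/√24 = 0.6124.
SE(x̄₁ − x̄₂) = √(0.1705² + 0.6124²) = 0.6357 for independent samples with unequal variances.
With t* = 2.779, the margin is 2.779 × 0.6357 = 1.7666.
x̄₁ − x̄₂ = 8.8 − 6.9 = 1.9000; the interval is 1.9000 ± 1.7666 = (0.13, 3.67).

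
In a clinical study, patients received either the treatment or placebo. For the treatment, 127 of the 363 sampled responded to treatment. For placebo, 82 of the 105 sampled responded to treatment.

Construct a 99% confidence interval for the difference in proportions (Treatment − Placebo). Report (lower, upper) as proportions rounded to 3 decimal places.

(-0.553, -0.309)

Sample proportions: 127/363 = 0.3499, 82/105 = 0.7810.
Each SE is √(p̂(1−p̂)/n): √(0.3499·0.6501/363) = 0.02503 and √(0.7810·0.2190/105) = 0.04036.
SE(p̂₁ − p̂₂) = √(SE₁² + SE₂²) = √(0.0006265009 + 0.0016289296) = 0.04749, since the two samples are independent.
At 99% confidence z* = 2.576; margin = 2.576 × 0.04749 = 0.12233.
The difference is 0.3499 − 0.7810 = -0.4311, so the interval is -0.4311 ± 0.12233 = (-0.553, -0.309).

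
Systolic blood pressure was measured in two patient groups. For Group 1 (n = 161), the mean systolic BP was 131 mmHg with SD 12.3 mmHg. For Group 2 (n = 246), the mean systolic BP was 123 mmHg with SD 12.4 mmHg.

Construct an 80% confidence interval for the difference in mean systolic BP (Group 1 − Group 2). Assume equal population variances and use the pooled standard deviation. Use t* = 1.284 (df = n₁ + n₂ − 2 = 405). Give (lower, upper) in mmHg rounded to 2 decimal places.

s_p = √[((n₁−1)s₁² + (n₂−1)s₂²)/(n₁+n₂−2)] = √[(160·12.3² + 245·12.4²)/405] = 12.3606.
SE = 12.3606·√(1/161 + 1/246) = 1.2530.
With t* = 1.284, margin = 1.284 × 1.2530 = 1.6089.
x̄₁ − x̄₂ = 131 − 123 = 8.0000; interval 8.0000 ± 1.6089 = (6.39, 9.61).

(6.39, 9.61)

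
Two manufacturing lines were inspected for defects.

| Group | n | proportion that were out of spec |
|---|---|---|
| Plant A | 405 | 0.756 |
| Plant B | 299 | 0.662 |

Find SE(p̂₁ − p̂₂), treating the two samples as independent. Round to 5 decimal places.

0.03470

The two standard errors are √(0.7560×0.2440/405) = 0.02134 and √(0.6620×0.3380/299) = 0.02736.
Because the samples are independent, SE_diff = √(0.02134² + 0.02736²) = 0.03470.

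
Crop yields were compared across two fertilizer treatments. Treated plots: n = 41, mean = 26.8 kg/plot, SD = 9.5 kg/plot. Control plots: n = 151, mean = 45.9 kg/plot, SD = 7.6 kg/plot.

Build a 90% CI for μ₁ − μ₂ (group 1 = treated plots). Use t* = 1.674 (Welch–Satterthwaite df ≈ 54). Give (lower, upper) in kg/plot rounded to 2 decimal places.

Per-group SEs: s₁/√n₁ = 9.5/√41 = 1.4837, s₂/√n₂ = 7.6/√151 = 0.6185.
Unpooled SE of the difference: √(2.20136569 + 0.38254225) = 1.6075.
Margin of error = t* · SE = 1.674 × 1.6075 = 2.6910.
x̄₁ − x̄₂ = 26.8 − 45.9 = -19.1000.
CI: -19.1000 ± 2.6910 = (-21.79, -16.41).

(-21.79, -16.41)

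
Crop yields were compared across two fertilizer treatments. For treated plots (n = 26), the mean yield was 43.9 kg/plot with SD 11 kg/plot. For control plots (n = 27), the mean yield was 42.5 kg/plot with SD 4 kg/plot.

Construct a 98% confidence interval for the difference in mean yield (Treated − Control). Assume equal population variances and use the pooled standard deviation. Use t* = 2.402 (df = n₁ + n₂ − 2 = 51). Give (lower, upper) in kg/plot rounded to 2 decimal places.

s_p = √[((n₁−1)s₁² + (n₂−1)s₂²)/(n₁+n₂−2)] = √[(25·11² + 26·4²)/51] = 8.2140.
SE = 8.2140·√(1/26 + 1/27) = 2.2570.
With t* = 2.402, margin = 2.402 × 2.2570 = 5.4213.
x̄₁ − x̄₂ = 43.9 − 42.5 = 1.4000; interval 1.4000 ± 5.4213 = (-4.02, 6.82).

(-4.02, 6.82)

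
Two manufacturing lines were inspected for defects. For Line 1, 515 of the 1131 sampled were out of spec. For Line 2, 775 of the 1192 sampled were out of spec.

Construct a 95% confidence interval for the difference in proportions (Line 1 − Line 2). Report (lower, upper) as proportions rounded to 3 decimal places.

(-0.235, -0.155)

First, p̂₁ = 515/1131 = 0.4553; p̂₂ = 775/1192 = 0.6502.
The two standard errors are √(0.4553×0.5447/1131) = 0.01481 and √(0.6502×0.3498/1192) = 0.01381.
Because the samples are independent, SE_diff = √(0.01481² + 0.01381²) = 0.02025.
Using z* = 1.960 for 95%, ME = 1.960 × 0.02025 = 0.03969.
p̂₁ − p̂₂ = -0.1949; interval -0.1949 ± 0.03969 gives (-0.235, -0.155).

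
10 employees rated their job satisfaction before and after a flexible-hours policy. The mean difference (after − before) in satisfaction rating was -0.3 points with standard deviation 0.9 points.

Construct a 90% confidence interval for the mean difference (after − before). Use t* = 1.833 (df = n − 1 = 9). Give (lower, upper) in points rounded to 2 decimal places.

(-0.82, 0.22)

Paired design: SE = s_d/√n = 0.9/√10 = 0.2846.
t* = 1.833; margin of error = 1.833 × 0.2846 = 0.5217.
-0.3 ± 0.5217 → (-0.82, 0.22).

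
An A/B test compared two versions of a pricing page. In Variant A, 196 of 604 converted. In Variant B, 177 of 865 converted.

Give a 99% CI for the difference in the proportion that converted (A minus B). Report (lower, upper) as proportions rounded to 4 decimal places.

Sample proportions: 196/604 = 0.3245, 177/865 = 0.2046.
Each SE is √(p̂(1−p̂)/n): √(0.3245·0.6755/604) = 0.01905 and √(0.2046·0.7954/865) = 0.01372.
SE(p̂₁ − p̂₂) = √(SE₁² + SE₂²) = √(0.0003629025 + 0.0001882384) = 0.02348, since the two samples are independent.
At 99% confidence z* = 2.576; margin = 2.576 × 0.02348 = 0.06048.
The difference is 0.3245 − 0.2046 = 0.1199, so the interval is 0.1199 ± 0.06048 = (0.0594, 0.1804).

(0.0594, 0.1804)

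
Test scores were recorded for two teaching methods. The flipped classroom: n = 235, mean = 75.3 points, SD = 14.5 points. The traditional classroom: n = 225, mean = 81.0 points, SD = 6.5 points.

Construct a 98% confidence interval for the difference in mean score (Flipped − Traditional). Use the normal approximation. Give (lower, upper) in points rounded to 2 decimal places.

Per-group SEs: s₁/√n₁ = 14.5/√235 = 0.9459, s₂/√n₂ = 6.5/√225 = 0.4333.
Unpooled SE of the difference: √(0.89472681 + 0.18774889) = 1.0404.
Margin of error = z* · SE = 2.326 × 1.0404 = 2.4200.
x̄₁ − x̄₂ = 75.3 − 81.0 = -5.7000.
CI: -5.7000 ± 2.4200 = (-8.12, -3.28).

(-8.12, -3.28)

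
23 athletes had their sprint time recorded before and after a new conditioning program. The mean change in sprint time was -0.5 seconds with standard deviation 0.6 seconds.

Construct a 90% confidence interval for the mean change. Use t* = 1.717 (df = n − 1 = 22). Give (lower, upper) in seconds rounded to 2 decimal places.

This is a matched-pairs design, so SE = s_d/√n = 0.6/√23 = 0.1251.
Margin = 1.717 × 0.1251 = 0.2148; the interval is -0.5 ± 0.2148 = (-0.71, -0.29).

(-0.71, -0.29)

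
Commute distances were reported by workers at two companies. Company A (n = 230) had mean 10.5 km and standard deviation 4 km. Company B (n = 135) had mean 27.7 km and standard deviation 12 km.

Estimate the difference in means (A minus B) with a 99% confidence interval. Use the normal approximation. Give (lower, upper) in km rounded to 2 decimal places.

(-19.95, -14.45)

SE₁ = s₁/√n₁ = 4/√230 = 0.2638; SE₂ = 12/√135 = 1.0328.
Independent samples, unequal variances: SE_diff = √(SE₁² + SE₂²) = √(0.06959044 + 1.06667584) = 1.0660.
z* = 2.576, so margin of error = 2.576 × 1.0660 = 2.7460.
Difference in means = 10.5 − 27.7 = -17.2000.
-17.2000 ± 2.7460 → (-19.95, -14.45).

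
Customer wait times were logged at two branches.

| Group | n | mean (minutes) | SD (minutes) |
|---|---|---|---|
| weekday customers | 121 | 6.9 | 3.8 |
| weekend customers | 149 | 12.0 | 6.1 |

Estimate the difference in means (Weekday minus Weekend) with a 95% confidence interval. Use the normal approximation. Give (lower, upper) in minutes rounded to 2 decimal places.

(-6.29, -3.91)

SE₁ = s₁/√n₁ = 3.8/√121 = 0.3455; SE₂ = 6.1/√149 = 0.4997.
Independent samples, unequal variances: SE_diff = √(SE₁² + SE₂²) = √(0.11937025 + 0.24970009) = 0.6075.
z* = 1.960, so margin of error = 1.960 × 0.6075 = 1.1907.
Difference in means = 6.9 − 12.0 = -5.1000.
-5.1000 ± 1.1907 → (-6.29, -3.91).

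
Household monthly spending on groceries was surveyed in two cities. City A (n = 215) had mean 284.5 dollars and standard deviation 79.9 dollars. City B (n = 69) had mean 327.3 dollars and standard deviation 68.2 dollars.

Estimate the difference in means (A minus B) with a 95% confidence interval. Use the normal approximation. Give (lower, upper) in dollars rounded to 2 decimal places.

(-62.11, -23.49)

Standard errors of each mean: 79.9/√215 = 5.4491 and 68.2/√69 = 8.2103.
SE(x̄₁ − x̄₂) = √(5.4491² + 8.2103²) = 9.8540 for independent samples with unequal variances.
With z* = 1.960, the margin is 1.960 × 9.8540 = 19.3138.
x̄₁ − x̄₂ = 284.5 − 327.3 = -42.8000; the interval is -42.8000 ± 19.3138 = (-62.11, -23.49).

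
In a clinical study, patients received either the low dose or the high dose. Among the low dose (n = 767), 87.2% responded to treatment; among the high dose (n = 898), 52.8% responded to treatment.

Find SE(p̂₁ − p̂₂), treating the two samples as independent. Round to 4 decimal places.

0.0206

Each SE is √(p̂(1−p̂)/n): √(0.8720·0.1280/767) = 0.01206 and √(0.5280·0.4720/898) = 0.01666.
SE(p̂₁ − p̂₂) = √(SE₁² + SE₂²) = √(0.0001454436 + 0.0002775556) = 0.02057, since the two samples are independent.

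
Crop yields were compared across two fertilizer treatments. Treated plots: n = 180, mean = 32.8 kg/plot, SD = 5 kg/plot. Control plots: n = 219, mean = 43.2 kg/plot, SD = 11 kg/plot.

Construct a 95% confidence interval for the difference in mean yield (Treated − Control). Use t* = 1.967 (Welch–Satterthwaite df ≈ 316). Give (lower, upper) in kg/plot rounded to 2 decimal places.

Per-group SEs: s₁/√n₁ = 5/√180 = 0.3727, s₂/√n₂ = 11/√219 = 0.7433.
Unpooled SE of the difference: √(0.13890529 + 0.55249489) = 0.8315.
Margin of error = t* · SE = 1.967 × 0.8315 = 1.6356.
x̄₁ − x̄₂ = 32.8 − 43.2 = -10.4000.
CI: -10.4000 ± 1.6356 = (-12.04, -8.76).

(-12.04, -8.76)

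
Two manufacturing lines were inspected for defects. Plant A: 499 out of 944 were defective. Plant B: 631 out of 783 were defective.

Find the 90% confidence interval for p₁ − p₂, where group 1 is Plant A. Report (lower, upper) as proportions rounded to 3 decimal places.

(-0.313, -0.242)

First, p̂₁ = 499/944 = 0.5286; p̂₂ = 631/783 = 0.8059.
The two standard errors are √(0.5286×0.4714/944) = 0.01625 and √(0.8059×0.1941/783) = 0.01413.
Because the samples are independent, SE_diff = √(0.01625² + 0.01413²) = 0.02153.
Using z* = 1.645 for 90%, ME = 1.645 × 0.02153 = 0.03542.
p̂₁ − p̂₂ = -0.2773; interval -0.2773 ± 0.03542 gives (-0.313, -0.242).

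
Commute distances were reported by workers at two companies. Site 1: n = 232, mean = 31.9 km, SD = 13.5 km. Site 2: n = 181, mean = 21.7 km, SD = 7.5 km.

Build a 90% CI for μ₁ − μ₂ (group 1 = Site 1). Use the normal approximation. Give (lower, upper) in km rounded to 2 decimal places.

SE₁ = s₁/√n₁ = 13.5/√232 = 0.8863; SE₂ = 7.5/√181 = 0.5575.
Independent samples, unequal variances: SE_diff = √(SE₁² + SE₂²) = √(0.78552769 + 0.31080625) = 1.0471.
z* = 1.645, so margin of error = 1.645 × 1.0471 = 1.7225.
Difference in means = 31.9 − 21.7 = 10.2000.
10.2000 ± 1.7225 → (8.48, 11.92).

(8.48, 11.92)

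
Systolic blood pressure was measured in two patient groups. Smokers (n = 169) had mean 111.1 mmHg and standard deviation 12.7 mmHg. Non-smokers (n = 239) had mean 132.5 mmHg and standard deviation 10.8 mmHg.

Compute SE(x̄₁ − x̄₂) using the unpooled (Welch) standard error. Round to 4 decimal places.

Per-group SEs: s₁/√n₁ = 12.7/√169 = 0.9769, s₂/√n₂ = 10.8/√239 = 0.6986.
Unpooled SE of the difference: √(0.95433361 + 0.48804196) = 1.2010.

1.2010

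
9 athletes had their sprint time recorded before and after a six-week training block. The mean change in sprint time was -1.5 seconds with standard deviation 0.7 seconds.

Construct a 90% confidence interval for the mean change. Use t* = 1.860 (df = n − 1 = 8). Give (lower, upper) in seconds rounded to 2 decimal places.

(-1.93, -1.07)

This is a matched-pairs design, so SE = s_d/√n = 0.7/√9 = 0.2333.
Margin = 1.860 × 0.2333 = 0.4339; the interval is -1.5 ± 0.4339 = (-1.93, -1.07).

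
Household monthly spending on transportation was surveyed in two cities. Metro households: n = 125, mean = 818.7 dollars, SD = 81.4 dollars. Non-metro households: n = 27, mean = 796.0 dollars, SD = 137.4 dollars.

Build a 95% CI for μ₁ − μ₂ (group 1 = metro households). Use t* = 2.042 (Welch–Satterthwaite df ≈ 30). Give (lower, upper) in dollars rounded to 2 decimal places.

(-33.31, 78.71)

Standard errors of each mean: 81.4/√125 = 7.2806 and 137.4/√27 = 26.4426.
SE(x̄₁ − x̄₂) = √(7.2806² + 26.4426²) = 27.4266 for independent samples with unequal variances.
With t* = 2.042, the margin is 2.042 × 27.4266 = 56.0051.
x̄₁ − x̄₂ = 818.7 − 796.0 = 22.7000; the interval is 22.7000 ± 56.0051 = (-33.31, 78.71).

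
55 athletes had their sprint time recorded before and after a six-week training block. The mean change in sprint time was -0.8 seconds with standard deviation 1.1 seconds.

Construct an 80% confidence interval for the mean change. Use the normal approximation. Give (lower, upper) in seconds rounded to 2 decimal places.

(-0.99, -0.61)

This is a matched-pairs design, so SE = s_d/√n = 1.1/√55 = 0.1483.
Margin = 1.282 × 0.1483 = 0.1901; the interval is -0.8 ± 0.1901 = (-0.99, -0.61).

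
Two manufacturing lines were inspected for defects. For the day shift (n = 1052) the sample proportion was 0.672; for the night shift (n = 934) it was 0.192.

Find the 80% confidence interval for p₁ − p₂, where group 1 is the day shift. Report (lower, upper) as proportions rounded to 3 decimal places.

Each SE is √(p̂(1−p̂)/n): √(0.6720·0.3280/1052) = 0.01447 and √(0.1920·0.8080/934) = 0.01289.
SE(p̂₁ − p̂₂) = √(SE₁² + SE₂²) = √(0.0002093809 + 0.0001661521) = 0.01938, since the two samples are independent.
At 80% confidence z* = 1.282; margin = 1.282 × 0.01938 = 0.02485.
The difference is 0.6720 − 0.1920 = 0.4800, so the interval is 0.4800 ± 0.02485 = (0.455, 0.505).

(0.455, 0.505)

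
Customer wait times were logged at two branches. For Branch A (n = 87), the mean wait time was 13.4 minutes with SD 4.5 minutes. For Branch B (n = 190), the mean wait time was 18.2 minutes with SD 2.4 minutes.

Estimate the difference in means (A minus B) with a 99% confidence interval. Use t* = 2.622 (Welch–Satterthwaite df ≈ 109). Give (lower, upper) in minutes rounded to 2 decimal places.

SE₁ = s₁/√n₁ = 4.5/√87 = 0.4825; SE₂ = 2.4/√190 = 0.1741.
Independent samples, unequal variances: SE_diff = √(SE₁² + SE₂²) = √(0.23280625 + 0.03031081) = 0.5129.
t* = 2.622, so margin of error = 2.622 × 0.5129 = 1.3448.
Difference in means = 13.4 − 18.2 = -4.8000.
-4.8000 ± 1.3448 → (-6.14, -3.46).

(-6.14, -3.46)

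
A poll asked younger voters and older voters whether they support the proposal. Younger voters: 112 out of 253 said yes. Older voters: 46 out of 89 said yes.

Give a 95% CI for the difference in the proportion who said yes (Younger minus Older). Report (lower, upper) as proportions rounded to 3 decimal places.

Sample proportions: 112/253 = 0.4427, 46/89 = 0.5169.
Each SE is √(p̂(1−p̂)/n): √(0.4427·0.5573/253) = 0.03123 and √(0.5169·0.4831/89) = 0.05297.
SE(p̂₁ − p̂₂) = √(SE₁² + SE₂²) = √(0.0009753129 + 0.0028058209) = 0.06149, since the two samples are independent.
At 95% confidence z* = 1.960; margin = 1.960 × 0.06149 = 0.12052.
The difference is 0.4427 − 0.5169 = -0.0742, so the interval is -0.0742 ± 0.12052 = (-0.195, 0.046).

(-0.195, 0.046)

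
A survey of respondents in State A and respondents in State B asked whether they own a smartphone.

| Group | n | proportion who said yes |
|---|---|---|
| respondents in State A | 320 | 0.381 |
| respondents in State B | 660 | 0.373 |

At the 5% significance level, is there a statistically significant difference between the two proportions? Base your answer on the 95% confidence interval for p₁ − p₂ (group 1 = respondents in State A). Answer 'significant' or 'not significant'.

not significant

The two standard errors are √(0.3810×0.6190/320) = 0.02715 and √(0.3730×0.6270/660) = 0.01882.
Because the samples are independent, SE_diff = √(0.02715² + 0.01882²) = 0.03304.
Using z* = 1.960 for 95%, ME = 1.960 × 0.03304 = 0.06476.
p̂₁ − p̂₂ = 0.0080; interval 0.0080 ± 0.06476 gives (-0.05676, 0.07276).
The interval (-0.05676, 0.07276) contains 0, so the difference is not significant.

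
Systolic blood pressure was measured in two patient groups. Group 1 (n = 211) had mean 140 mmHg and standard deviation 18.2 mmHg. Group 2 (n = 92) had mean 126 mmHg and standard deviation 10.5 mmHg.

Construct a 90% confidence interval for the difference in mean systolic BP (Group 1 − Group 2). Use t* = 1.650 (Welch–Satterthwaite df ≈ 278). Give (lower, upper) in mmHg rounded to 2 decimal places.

(11.25, 16.75)

SE₁ = s₁/√n₁ = 18.2/√211 = 1.2529; SE₂ = 10.5/√92 = 1.0947.
Independent samples, unequal variances: SE_diff = √(SE₁² + SE₂²) = √(1.56975841 + 1.19836809) = 1.6638.
t* = 1.650, so margin of error = 1.650 × 1.6638 = 2.7453.
Difference in means = 140 − 126 = 14.0000.
14.0000 ± 2.7453 → (11.25, 16.75).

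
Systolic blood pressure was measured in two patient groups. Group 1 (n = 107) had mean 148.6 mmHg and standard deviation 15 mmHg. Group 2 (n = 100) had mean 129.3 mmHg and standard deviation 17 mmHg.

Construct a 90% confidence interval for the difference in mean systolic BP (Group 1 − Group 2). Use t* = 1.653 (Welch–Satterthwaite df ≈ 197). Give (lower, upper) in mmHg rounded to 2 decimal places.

(15.61, 22.99)

Standard errors of each mean: 15/√107 = 1.4501 and 17/√100 = 1.7000.
SE(x̄₁ − x̄₂) = √(1.4501² + 1.7000²) = 2.2345 for independent samples with unequal variances.
With t* = 1.653, the margin is 1.653 × 2.2345 = 3.6936.
x̄₁ − x̄₂ = 148.6 − 129.3 = 19.3000; the interval is 19.3000 ± 3.6936 = (15.61, 22.99).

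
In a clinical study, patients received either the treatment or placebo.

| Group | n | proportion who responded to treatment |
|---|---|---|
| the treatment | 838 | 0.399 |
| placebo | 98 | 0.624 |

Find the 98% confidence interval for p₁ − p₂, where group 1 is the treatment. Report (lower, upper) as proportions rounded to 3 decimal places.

Each SE is √(p̂(1−p̂)/n): √(0.3990·0.6010/838) = 0.01692 and √(0.6240·0.3760/98) = 0.04893.
SE(p̂₁ − p̂₂) = √(SE₁² + SE₂²) = √(0.0002862864 + 0.0023941449) = 0.05177, since the two samples are independent.
At 98% confidence z* = 2.326; margin = 2.326 × 0.05177 = 0.12042.
The difference is 0.3990 − 0.6240 = -0.2250, so the interval is -0.2250 ± 0.12042 = (-0.345, -0.105).

(-0.345, -0.105)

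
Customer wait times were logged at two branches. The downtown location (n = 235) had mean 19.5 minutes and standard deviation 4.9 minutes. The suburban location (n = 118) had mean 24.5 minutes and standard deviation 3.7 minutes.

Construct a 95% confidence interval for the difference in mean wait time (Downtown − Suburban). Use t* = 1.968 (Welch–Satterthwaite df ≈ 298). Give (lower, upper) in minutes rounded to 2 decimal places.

(-5.92, -4.08)

Standard errors of each mean: 4.9/√235 = 0.3196 and 3.7/√118 = 0.3406.
SE(x̄₁ − x̄₂) = √(0.3196² + 0.3406²) = 0.4671 for independent samples with unequal variances.
With t* = 1.968, the margin is 1.968 × 0.4671 = 0.9193.
x̄₁ − x̄₂ = 19.5 − 24.5 = -5.0000; the interval is -5.0000 ± 0.9193 = (-5.92, -4.08).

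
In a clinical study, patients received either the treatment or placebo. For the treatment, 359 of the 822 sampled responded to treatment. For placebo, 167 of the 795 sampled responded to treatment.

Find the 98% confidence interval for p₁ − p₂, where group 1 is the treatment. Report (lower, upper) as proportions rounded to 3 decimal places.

First, p̂₁ = 359/822 = 0.4367; p̂₂ = 167/795 = 0.2101.
The two standard errors are √(0.4367×0.5633/822) = 0.01730 and √(0.2101×0.7899/795) = 0.01445.
Because the samples are independent, SE_diff = √(0.01730² + 0.01445²) = 0.02254.
Using z* = 2.326 for 98%, ME = 2.326 × 0.02254 = 0.05243.
p̂₁ − p̂₂ = 0.2266; interval 0.2266 ± 0.05243 gives (0.174, 0.279).

(0.174, 0.279)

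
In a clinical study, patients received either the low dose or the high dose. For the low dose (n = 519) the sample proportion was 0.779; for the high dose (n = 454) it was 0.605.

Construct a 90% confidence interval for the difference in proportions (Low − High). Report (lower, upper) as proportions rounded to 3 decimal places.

The two standard errors are √(0.7790×0.2210/519) = 0.01821 and √(0.6050×0.3950/454) = 0.02294.
Because the samples are independent, SE_diff = √(0.01821² + 0.02294²) = 0.02929.
Using z* = 1.645 for 90%, ME = 1.645 × 0.02929 = 0.04818.
p̂₁ − p̂₂ = 0.1740; interval 0.1740 ± 0.04818 gives (0.126, 0.222).

(0.126, 0.222)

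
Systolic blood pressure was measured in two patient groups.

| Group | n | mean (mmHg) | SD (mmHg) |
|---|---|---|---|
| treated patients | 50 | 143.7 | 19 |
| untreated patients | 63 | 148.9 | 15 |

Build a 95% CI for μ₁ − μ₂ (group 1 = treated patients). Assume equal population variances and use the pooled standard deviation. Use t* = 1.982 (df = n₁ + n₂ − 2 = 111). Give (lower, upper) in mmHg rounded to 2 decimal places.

Pooled variance s_p² = [49·19² + 62·15²] / (50+63−2) = 285.0360, so s_p = 16.8830.
SE_diff = s_p·√(1/n₁ + 1/n₂) = 16.8830·√(1/50 + 1/63) = 3.1977.
t* = 1.982; margin = 1.982 × 3.1977 = 6.3378.
Difference = 143.7 − 148.9 = -5.2000.
-5.2000 ± 6.3378 → (-11.54, 1.14).

(-11.54, 1.14)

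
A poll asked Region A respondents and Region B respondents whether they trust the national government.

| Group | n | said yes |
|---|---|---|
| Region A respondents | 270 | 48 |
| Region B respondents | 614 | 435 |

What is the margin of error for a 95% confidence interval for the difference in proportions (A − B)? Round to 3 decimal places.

p̂₁ = 48/270 = 0.1778 and p̂₂ = 435/614 = 0.7085.
SE₁ = √(p̂₁(1−p̂₁)/n₁) = √(0.1778·0.8222/270) = 0.02327; SE₂ = √(0.7085·0.2915/614) = 0.01834.
Independent samples: SE of the difference = √(SE₁² + SE₂²) = √(0.0005414929 + 0.0003363556) = 0.02963.
z* for 95% confidence is 1.960, so the margin of error is 1.960 × 0.02963 = 0.05807.

0.058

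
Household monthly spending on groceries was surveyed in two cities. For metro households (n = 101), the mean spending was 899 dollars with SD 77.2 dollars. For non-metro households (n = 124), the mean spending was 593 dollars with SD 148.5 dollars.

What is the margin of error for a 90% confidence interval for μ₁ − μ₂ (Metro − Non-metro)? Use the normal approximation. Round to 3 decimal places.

Per-group SEs: s₁/√n₁ = 77.2/√101 = 7.6817, s₂/√n₂ = 148.5/√124 = 13.3357.
Unpooled SE of the difference: √(59.00851489 + 177.84089449) = 15.3899.
Margin of error = z* · SE = 1.645 × 15.3899 = 25.3164.

25.316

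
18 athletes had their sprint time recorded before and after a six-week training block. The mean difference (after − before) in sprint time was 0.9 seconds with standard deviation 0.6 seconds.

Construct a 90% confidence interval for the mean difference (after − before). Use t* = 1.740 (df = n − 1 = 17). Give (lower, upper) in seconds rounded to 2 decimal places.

(0.65, 1.15)

Paired design: SE = s_d/√n = 0.6/√18 = 0.1414.
t* = 1.740; margin of error = 1.740 × 0.1414 = 0.2460.
0.9 ± 0.2460 → (0.65, 1.15).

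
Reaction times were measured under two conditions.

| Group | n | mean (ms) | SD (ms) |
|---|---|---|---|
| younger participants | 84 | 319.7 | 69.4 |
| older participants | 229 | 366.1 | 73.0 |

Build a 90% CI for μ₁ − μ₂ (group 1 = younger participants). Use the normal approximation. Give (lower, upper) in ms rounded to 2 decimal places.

(-61.17, -31.63)

Per-group SEs: s₁/√n₁ = 69.4/√84 = 7.5722, s₂/√n₂ = 73.0/√229 = 4.8240.
Unpooled SE of the difference: √(57.33821284 + 23.270976) = 8.9783.
Margin of error = z* · SE = 1.645 × 8.9783 = 14.7693.
x̄₁ − x̄₂ = 319.7 − 366.1 = -46.4000.
CI: -46.4000 ± 14.7693 = (-61.17, -31.63).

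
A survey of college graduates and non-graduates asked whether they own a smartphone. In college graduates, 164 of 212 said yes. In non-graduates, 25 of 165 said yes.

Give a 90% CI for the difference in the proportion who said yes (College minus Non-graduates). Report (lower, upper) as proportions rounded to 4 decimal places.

(0.5562, 0.6880)

Sample proportions: 164/212 = 0.7736, 25/165 = 0.1515.
Each SE is √(p̂(1−p̂)/n): √(0.7736·0.2264/212) = 0.02874 and √(0.1515·0.8485/165) = 0.02791.
SE(p̂₁ − p̂₂) = √(SE₁² + SE₂²) = √(0.0008259876 + 0.0007789681) = 0.04006, since the two samples are independent.
At 90% confidence z* = 1.645; margin = 1.645 × 0.04006 = 0.06590.
The difference is 0.7736 − 0.1515 = 0.6221, so the interval is 0.6221 ± 0.06590 = (0.5562, 0.6880).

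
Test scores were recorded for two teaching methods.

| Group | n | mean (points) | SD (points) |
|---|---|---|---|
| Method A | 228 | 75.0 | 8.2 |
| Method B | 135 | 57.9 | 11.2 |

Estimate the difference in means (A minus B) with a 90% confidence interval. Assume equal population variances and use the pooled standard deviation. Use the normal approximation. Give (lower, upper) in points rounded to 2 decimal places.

(15.42, 18.78)

s_p = √[((n₁−1)s₁² + (n₂−1)s₂²)/(n₁+n₂−2)] = √[(227·8.2² + 134·11.2²)/361] = 9.4257.
SE = 9.4257·√(1/228 + 1/135) = 1.0236.
With z* = 1.645, margin = 1.645 × 1.0236 = 1.6838.
x̄₁ − x̄₂ = 75.0 − 57.9 = 17.1000; interval 17.1000 ± 1.6838 = (15.42, 18.78).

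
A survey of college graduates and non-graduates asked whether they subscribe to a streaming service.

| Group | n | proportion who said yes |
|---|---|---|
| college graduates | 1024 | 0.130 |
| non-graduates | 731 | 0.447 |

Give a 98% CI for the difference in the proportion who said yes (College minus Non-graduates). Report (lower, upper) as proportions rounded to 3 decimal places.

(-0.366, -0.268)

The two standard errors are √(0.1300×0.8700/1024) = 0.01051 and √(0.4470×0.5530/731) = 0.01839.
Because the samples are independent, SE_diff = √(0.01051² + 0.01839²) = 0.02118.
Using z* = 2.326 for 98%, ME = 2.326 × 0.02118 = 0.04926.
p̂₁ − p̂₂ = -0.3170; interval -0.3170 ± 0.04926 gives (-0.366, -0.268).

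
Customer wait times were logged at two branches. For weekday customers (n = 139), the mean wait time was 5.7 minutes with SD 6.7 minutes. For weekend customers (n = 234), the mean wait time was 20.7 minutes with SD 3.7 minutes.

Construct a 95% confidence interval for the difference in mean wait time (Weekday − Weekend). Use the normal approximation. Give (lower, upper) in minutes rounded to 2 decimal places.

SE₁ = s₁/√n₁ = 6.7/√139 = 0.5683; SE₂ = 3.7/√234 = 0.2419.
Independent samples, unequal variances: SE_diff = √(SE₁² + SE₂²) = √(0.32296489 + 0.05851561) = 0.6176.
z* = 1.960, so margin of error = 1.960 × 0.6176 = 1.2105.
Difference in means = 5.7 − 20.7 = -15.0000.
-15.0000 ± 1.2105 → (-16.21, -13.79).

(-16.21, -13.79)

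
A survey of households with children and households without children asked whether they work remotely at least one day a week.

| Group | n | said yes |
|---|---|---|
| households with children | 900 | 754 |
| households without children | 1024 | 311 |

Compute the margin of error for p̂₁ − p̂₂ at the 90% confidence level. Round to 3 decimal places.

First, p̂₁ = 754/900 = 0.8378; p̂₂ = 311/1024 = 0.3037.
The two standard errors are √(0.8378×0.1622/900) = 0.01229 and √(0.3037×0.6963/1024) = 0.01437.
Because the samples are independent, SE_diff = √(0.01229² + 0.01437²) = 0.01891.
Using z* = 1.645 for 90%, ME = 1.645 × 0.01891 = 0.03111.

0.031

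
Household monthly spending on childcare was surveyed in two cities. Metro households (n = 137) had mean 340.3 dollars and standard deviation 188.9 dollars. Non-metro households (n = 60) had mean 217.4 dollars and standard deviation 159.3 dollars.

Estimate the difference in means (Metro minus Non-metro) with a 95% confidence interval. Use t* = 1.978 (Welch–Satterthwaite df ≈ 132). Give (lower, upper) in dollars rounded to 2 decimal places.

SE₁ = s₁/√n₁ = 188.9/√137 = 16.1388; SE₂ = 159.3/√60 = 20.5655.
Independent samples, unequal variances: SE_diff = √(SE₁² + SE₂²) = √(260.46086544 + 422.93979025) = 26.1419.
t* = 1.978, so margin of error = 1.978 × 26.1419 = 51.7087.
Difference in means = 340.3 − 217.4 = 122.9000.
122.9000 ± 51.7087 → (71.19, 174.61).

(71.19, 174.61)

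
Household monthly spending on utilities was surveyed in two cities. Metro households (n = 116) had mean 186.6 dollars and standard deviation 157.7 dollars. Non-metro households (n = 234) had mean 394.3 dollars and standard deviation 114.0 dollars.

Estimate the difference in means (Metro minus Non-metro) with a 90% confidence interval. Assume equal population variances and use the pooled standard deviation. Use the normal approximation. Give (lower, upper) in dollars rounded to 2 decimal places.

s_p = √[((n₁−1)s₁² + (n₂−1)s₂²)/(n₁+n₂−2)] = √[(115·157.7² + 233·114.0²)/348] = 130.0755.
SE = 130.0755·√(1/116 + 1/234) = 14.7704.
With z* = 1.645, margin = 1.645 × 14.7704 = 24.2973.
x̄₁ − x̄₂ = 186.6 − 394.3 = -207.7000; interval -207.7000 ± 24.2973 = (-232.00, -183.40).

(-232.00, -183.40)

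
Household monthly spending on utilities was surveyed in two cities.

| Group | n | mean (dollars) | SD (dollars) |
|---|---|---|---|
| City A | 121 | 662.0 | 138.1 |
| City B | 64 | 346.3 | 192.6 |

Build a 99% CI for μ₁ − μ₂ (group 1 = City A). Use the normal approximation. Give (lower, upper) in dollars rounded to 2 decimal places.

(245.76, 385.64)

Standard errors of each mean: 138.1/√121 = 12.5545 and 192.6/√64 = 24.0750.
SE(x̄₁ − x̄₂) = √(12.5545² + 24.0750²) = 27.1518 for independent samples with unequal variances.
With z* = 2.576, the margin is 2.576 × 27.1518 = 69.9430.
x̄₁ − x̄₂ = 662.0 − 346.3 = 315.7000; the interval is 315.7000 ± 69.9430 = (245.76, 385.64).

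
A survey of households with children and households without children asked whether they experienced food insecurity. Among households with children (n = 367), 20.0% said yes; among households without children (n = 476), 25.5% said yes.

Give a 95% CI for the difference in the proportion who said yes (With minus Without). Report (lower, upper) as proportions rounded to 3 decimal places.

(-0.112, 0.002)

The two standard errors are √(0.2000×0.8000/367) = 0.02088 and √(0.2550×0.7450/476) = 0.01998.
Because the samples are independent, SE_diff = √(0.02088² + 0.01998²) = 0.02890.
Using z* = 1.960 for 95%, ME = 1.960 × 0.02890 = 0.05664.
p̂₁ − p̂₂ = -0.0550; interval -0.0550 ± 0.05664 gives (-0.112, 0.002).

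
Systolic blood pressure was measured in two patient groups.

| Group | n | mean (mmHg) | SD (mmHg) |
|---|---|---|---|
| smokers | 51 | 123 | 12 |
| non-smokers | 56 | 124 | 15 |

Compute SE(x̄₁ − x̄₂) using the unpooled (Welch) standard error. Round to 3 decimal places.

SE₁ = s₁/√n₁ = 12/√51 = 1.6803; SE₂ = 15/√56 = 2.0045.
Independent samples, unequal variances: SE_diff = √(SE₁² + SE₂²) = √(2.82340809 + 4.01802025) = 2.6156.

2.616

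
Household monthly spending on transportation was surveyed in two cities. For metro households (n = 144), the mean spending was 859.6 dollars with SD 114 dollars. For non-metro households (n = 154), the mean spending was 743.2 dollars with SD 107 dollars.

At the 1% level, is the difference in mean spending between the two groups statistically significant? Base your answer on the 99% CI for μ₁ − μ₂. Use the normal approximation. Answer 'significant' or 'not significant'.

Per-group SEs: s₁/√n₁ = 114/√144 = 9.5000, s₂/√n₂ = 107/√154 = 8.6223.
Unpooled SE of the difference: √(90.25 + 74.34405729) = 12.8294.
Margin of error = z* · SE = 2.576 × 12.8294 = 33.0485.
x̄₁ − x̄₂ = 859.6 − 743.2 = 116.4000.
CI: 116.4000 ± 33.0485 = (83.3515, 149.4485).
The interval (83.3515, 149.4485) does not contain 0, so the difference is significant.

significant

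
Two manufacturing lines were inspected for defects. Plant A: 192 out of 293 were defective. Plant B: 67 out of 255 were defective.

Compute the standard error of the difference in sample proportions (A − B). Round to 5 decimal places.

0.03912

Sample proportions: 192/293 = 0.6553, 67/255 = 0.2627.
Each SE is √(p̂(1−p̂)/n): √(0.6553·0.3447/293) = 0.02777 and √(0.2627·0.7373/255) = 0.02756.
SE(p̂₁ − p̂₂) = √(SE₁² + SE₂²) = √(0.0007711729 + 0.0007595536) = 0.03912, since the two samples are independent.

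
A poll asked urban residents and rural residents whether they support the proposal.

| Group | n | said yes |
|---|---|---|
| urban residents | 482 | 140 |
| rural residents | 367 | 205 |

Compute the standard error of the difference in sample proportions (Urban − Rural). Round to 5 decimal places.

p̂₁ = 140/482 = 0.2905 and p̂₂ = 205/367 = 0.5586.
SE₁ = √(p̂₁(1−p̂₁)/n₁) = √(0.2905·0.7095/482) = 0.02068; SE₂ = √(0.5586·0.4414/367) = 0.02592.
Independent samples: SE of the difference = √(SE₁² + SE₂²) = √(0.0004276624 + 0.0006718464) = 0.03316.

0.03316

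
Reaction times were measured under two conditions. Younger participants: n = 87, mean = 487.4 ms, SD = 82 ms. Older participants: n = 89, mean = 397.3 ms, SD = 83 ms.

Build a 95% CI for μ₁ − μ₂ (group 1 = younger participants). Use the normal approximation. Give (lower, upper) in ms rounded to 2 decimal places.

Per-group SEs: s₁/√n₁ = 82/√87 = 8.7913, s₂/√n₂ = 83/√89 = 8.7980.
Unpooled SE of the difference: √(77.28695569 + 77.404804) = 12.4375.
Margin of error = z* · SE = 1.960 × 12.4375 = 24.3775.
x̄₁ − x̄₂ = 487.4 − 397.3 = 90.1000.
CI: 90.1000 ± 24.3775 = (65.72, 114.48).

(65.72, 114.48)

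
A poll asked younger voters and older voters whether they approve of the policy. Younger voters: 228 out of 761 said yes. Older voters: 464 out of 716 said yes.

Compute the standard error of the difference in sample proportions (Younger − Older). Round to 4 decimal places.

p̂₁ = 228/761 = 0.2996 and p̂₂ = 464/716 = 0.6480.
SE₁ = √(p̂₁(1−p̂₁)/n₁) = √(0.2996·0.7004/761) = 0.01661; SE₂ = √(0.6480·0.3520/716) = 0.01785.
Independent samples: SE of the difference = √(SE₁² + SE₂²) = √(0.0002758921 + 0.0003186225) = 0.02438.

0.0244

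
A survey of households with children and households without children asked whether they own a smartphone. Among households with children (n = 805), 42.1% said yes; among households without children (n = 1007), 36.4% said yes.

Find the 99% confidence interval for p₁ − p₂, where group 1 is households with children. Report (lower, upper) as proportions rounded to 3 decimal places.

(-0.002, 0.116)

The two standard errors are √(0.4210×0.5790/805) = 0.01740 and √(0.3640×0.6360/1007) = 0.01516.
Because the samples are independent, SE_diff = √(0.01740² + 0.01516²) = 0.02308.
Using z* = 2.576 for 99%, ME = 2.576 × 0.02308 = 0.05945.
p̂₁ − p̂₂ = 0.0570; interval 0.0570 ± 0.05945 gives (-0.002, 0.116).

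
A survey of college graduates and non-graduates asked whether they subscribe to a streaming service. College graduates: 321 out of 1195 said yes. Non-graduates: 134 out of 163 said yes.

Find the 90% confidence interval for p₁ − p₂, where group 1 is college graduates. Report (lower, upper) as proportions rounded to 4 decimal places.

p̂₁ = 321/1195 = 0.2686 and p̂₂ = 134/163 = 0.8221.
SE₁ = √(p̂₁(1−p̂₁)/n₁) = √(0.2686·0.7314/1195) = 0.01282; SE₂ = √(0.8221·0.1779/163) = 0.02995.
Independent samples: SE of the difference = √(SE₁² + SE₂²) = √(0.0001643524 + 0.0008970025) = 0.03258.
z* for 90% confidence is 1.645, so the margin of error is 1.645 × 0.03258 = 0.05359.
Point estimate p̂₁ − p̂₂ = 0.2686 − 0.8221 = -0.5535.
-0.5535 ± 0.05359 → (-0.6071, -0.4999).

(-0.6071, -0.4999)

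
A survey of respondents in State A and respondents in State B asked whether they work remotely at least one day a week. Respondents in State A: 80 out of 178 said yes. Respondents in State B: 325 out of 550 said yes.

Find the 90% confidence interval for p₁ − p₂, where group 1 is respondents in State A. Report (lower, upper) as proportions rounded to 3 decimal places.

(-0.212, -0.071)

First, p̂₁ = 80/178 = 0.4494; p̂₂ = 325/550 = 0.5909.
The two standard errors are √(0.4494×0.5506/178) = 0.03728 and √(0.5909×0.4091/550) = 0.02096.
Because the samples are independent, SE_diff = √(0.03728² + 0.02096²) = 0.04277.
Using z* = 1.645 for 90%, ME = 1.645 × 0.04277 = 0.07036.
p̂₁ − p̂₂ = -0.1415; interval -0.1415 ± 0.07036 gives (-0.212, -0.071).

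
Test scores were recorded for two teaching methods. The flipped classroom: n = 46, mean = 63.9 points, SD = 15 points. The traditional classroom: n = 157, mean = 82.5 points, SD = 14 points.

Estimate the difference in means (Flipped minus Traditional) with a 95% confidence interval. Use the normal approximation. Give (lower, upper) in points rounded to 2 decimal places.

Per-group SEs: s₁/√n₁ = 15/√46 = 2.2116, s₂/√n₂ = 14/√157 = 1.1173.
Unpooled SE of the difference: √(4.89117456 + 1.24835929) = 2.4778.
Margin of error = z* · SE = 1.960 × 2.4778 = 4.8565.
x̄₁ − x̄₂ = 63.9 − 82.5 = -18.6000.
CI: -18.6000 ± 4.8565 = (-23.46, -13.74).

(-23.46, -13.74)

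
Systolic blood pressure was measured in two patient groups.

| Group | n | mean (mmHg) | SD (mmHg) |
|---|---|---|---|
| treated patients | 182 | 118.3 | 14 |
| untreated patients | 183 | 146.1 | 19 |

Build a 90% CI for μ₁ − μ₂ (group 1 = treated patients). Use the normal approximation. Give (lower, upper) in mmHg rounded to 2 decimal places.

(-30.67, -24.93)

SE₁ = s₁/√n₁ = 14/√182 = 1.0377; SE₂ = 19/√183 = 1.4045.
Independent samples, unequal variances: SE_diff = √(SE₁² + SE₂²) = √(1.07682129 + 1.97262025) = 1.7463.
z* = 1.645, so margin of error = 1.645 × 1.7463 = 2.8727.
Difference in means = 118.3 − 146.1 = -27.8000.
-27.8000 ± 2.8727 → (-30.67, -24.93).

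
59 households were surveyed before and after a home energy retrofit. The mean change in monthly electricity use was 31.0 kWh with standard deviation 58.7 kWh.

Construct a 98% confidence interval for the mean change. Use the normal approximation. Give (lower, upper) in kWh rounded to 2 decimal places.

(13.22, 48.78)

This is a matched-pairs design, so SE = s_d/√n = 58.7/√59 = 7.6421.
Margin = 2.326 × 7.6421 = 17.7755; the interval is 31.0 ± 17.7755 = (13.22, 48.78).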